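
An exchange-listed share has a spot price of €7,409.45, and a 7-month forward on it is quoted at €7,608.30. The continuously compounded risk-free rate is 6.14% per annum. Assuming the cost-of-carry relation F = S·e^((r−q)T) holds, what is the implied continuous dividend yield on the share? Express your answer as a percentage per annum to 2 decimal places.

From F = S·e^((r−q)T): (r − q) = ln(F/S)/T
ln(7608.30/7409.45) = ln(1.026837) = 0.026483
(r − q) = 0.026483 / (7/12) = 0.045399
q = r − ln(F/S)/T = 0.0614 − 0.045399 = 0.016001
q = 1.60%

1.60%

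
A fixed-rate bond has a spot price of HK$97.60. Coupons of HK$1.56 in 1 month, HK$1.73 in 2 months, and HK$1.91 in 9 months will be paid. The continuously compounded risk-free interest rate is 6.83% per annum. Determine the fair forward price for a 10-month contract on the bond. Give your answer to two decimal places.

PV(coupons) I = 1.56·e^(−0.0683·1/12) + 1.73·e^(−0.0683·2/12) + 1.91·e^(−0.0683·9/12)
I = 1.5511 + 1.7104 + 1.8146 = 5.0761
F = (S − I)·e^(rT) = (97.60 − 5.0761) · e^(0.0683·10/12)
= 92.5239 · e^0.056917 = 92.5239 × 1.058568 = HK$97.94

HK$97.94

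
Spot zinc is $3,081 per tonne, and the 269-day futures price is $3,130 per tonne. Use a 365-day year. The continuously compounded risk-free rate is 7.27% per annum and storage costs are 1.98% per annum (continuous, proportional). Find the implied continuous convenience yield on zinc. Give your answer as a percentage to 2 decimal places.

F = S·e^((r+u−y)T) ⇒ (r+u−y) = ln(F/S)/T
ln(3130/3081) = 0.015779; /T ⇒ 0.021410
y = r + u − ln(F/S)/T = 0.0727 + 0.0198 − 0.021410 = 0.071090
y = 7.11%

7.11%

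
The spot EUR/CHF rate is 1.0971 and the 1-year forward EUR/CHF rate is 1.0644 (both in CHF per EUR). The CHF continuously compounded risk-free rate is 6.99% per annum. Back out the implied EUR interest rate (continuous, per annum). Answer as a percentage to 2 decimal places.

10.02%

F = S·e^((r_CHF − r_EUR)T) ⇒ r_EUR = r_CHF − ln(F/S)/T
ln(1.0644/1.0971) = -0.030259; /(1) = -0.030259
r_EUR = 0.0699 + 0.030259 = 0.100159
r_EUR = 10.02%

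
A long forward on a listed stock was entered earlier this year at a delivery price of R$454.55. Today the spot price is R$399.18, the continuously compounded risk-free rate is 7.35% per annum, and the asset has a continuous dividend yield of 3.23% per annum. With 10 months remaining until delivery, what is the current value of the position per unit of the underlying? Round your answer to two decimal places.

-R$38.97

Current fair forward for the remaining 10 months: F = S·e^((r − q)·T), (r − q) = 0.0735 − 0.0323 = 0.0412
F = 399.18 · e^(0.0412 × 10/12) = 399.18 × 1.034930 = 413.1234
Value of long forward = (F − K)·e^(−rT) = (413.1234 − 454.55) · e^(−0.0735·10/12)
= -41.4266 × 0.940588 = -38.97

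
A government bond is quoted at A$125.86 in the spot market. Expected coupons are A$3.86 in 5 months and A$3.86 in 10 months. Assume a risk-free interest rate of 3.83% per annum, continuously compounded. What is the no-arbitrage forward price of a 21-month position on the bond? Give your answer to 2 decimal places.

A$126.52

PV(coupons) I = 3.86·e^(−0.0383·5/12) + 3.86·e^(−0.0383·10/12)
I = 3.7989 + 3.7387 = 7.5376
F = (S − I)·e^(rT) = (125.86 − 7.5376) · e^(0.0383·21/12)
= 118.3224 · e^0.067025 = 118.3224 × 1.069322 = A$126.52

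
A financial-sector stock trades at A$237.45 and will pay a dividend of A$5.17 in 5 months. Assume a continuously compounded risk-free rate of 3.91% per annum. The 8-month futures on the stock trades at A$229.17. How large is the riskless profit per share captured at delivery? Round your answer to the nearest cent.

PV(dividends) I = 5.17·e^(−0.0391·5/12) = 5.0865
Fair futures F* = (S − I)·e^(rT) = (237.45 − 5.0865)·e^0.026067 = 232.3635 × 1.026410 = 238.5002
Market A$229.17 < fair 238.5002: forward underpriced → reverse cash-and-carry (short the stock, invest proceeds at r, pay the dividends, go long the forward).
Profit at T = |F_mkt − F*| = |229.17 − 238.5002| = A$9.33 per share

A$9.33 per share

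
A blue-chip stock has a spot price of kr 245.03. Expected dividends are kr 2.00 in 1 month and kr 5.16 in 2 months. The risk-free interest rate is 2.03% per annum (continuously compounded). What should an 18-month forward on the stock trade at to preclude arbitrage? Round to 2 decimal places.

PV(dividends) I = 2.00·e^(−0.0203·1/12) + 5.16·e^(−0.0203·2/12)
I = 1.9966 + 5.1426 = 7.1392
F = (S − I)·e^(rT) = (245.03 − 7.1392) · e^(0.0203·18/12)
= 237.8908 · e^0.030450 = 237.8908 × 1.030918 = kr 245.25

kr 245.25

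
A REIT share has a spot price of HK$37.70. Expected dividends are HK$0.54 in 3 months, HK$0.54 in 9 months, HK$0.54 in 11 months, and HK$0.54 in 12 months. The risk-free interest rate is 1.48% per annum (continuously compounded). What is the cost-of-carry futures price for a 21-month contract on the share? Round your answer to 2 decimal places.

PV(dividends) I = 0.54·e^(−0.0148·3/12) + 0.54·e^(−0.0148·9/12) + 0.54·e^(−0.0148·11/12) + 0.54·e^(−0.0148·12/12)
I = 0.5380 + 0.5340 + 0.5327 + 0.5321 = 2.1368
F = (S − I)·e^(rT) = (37.70 − 2.1368) · e^(0.0148·21/12)
= 35.5632 · e^0.025900 = 35.5632 × 1.026238 = HK$36.50

HK$36.50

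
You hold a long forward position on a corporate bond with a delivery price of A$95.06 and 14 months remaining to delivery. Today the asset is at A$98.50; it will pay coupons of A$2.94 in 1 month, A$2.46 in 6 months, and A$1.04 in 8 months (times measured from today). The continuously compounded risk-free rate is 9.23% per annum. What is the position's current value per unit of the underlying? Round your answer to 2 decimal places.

A$6.90

PV(remaining coupons) I = 2.94·e^(−0.0923·1/12) + 2.46·e^(−0.0923·6/12) + 1.04·e^(−0.0923·8/12) = 6.2445
Current forward F = (S − I)·e^(rT) = (98.50 − 6.2445)·e^(0.0923·14/12) = 92.2555 × 1.113695 = 102.7445
Value (long) = (F − K)·e^(−rT) = (102.7445 − 95.06) × 0.897912 = 6.9000
Value = A$6.90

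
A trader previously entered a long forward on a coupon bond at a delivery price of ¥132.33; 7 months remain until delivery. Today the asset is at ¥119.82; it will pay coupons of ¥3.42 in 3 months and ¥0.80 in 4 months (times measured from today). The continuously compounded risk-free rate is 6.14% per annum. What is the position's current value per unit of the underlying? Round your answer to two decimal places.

-¥12.01

PV(remaining coupons) I = 3.42·e^(−0.0614·3/12) + 0.80·e^(−0.0614·4/12) = 4.1517
Current forward F = (S − I)·e^(rT) = (119.82 − 4.1517)·e^(0.0614·7/12) = 115.6683 × 1.036466 = 119.8863
Value (long) = (F − K)·e^(−rT) = (119.8863 − 132.33) × 0.964817 = -12.0059
Value = -¥12.01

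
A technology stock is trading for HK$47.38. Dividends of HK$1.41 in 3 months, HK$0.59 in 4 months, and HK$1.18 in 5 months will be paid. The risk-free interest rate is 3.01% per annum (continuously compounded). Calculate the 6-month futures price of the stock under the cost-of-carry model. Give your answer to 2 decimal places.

PV(dividends) I = 1.41·e^(−0.0301·3/12) + 0.59·e^(−0.0301·4/12) + 1.18·e^(−0.0301·5/12)
I = 1.3994 + 0.5841 + 1.1653 = 3.1488
F = (S − I)·e^(rT) = (47.38 − 3.1488) · e^(0.0301·6/12)
= 44.2312 · e^0.015050 = 44.2312 × 1.015164 = HK$44.90

HK$44.90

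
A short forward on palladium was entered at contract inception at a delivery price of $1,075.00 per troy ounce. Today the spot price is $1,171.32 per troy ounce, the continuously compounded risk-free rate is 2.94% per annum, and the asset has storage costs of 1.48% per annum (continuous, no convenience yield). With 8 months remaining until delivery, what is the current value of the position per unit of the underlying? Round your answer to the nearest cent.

-$128.80 per troy ounce

Current fair forward for the remaining 8 months: F = S·e^((r + u)·T), (r + u) = 0.0294 + 0.0148 = 0.0442
F = 1171.32 · e^(0.0442 × 8/12) = 1171.32 × 1.02990510 = 1206.3484
Value of long forward = (F − K)·e^(−rT) = (1206.3484 − 1075.00) · e^(−0.0294·8/12)
= 131.3484 × 0.98059083 = 128.80
Short position value = −(long value) = -$128.80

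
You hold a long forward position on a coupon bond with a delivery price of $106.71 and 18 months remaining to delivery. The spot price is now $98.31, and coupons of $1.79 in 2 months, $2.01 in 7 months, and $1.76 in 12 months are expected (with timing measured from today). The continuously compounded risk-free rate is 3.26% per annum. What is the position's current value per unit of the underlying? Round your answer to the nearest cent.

-$8.76

PV(remaining coupons) I = 1.79·e^(−0.0326·2/12) + 2.01·e^(−0.0326·7/12) + 1.76·e^(−0.0326·12/12) = 5.4560
Current forward F = (S − I)·e^(rT) = (98.31 − 5.4560)·e^(0.0326·18/12) = 92.8540 × 1.050115 = 97.5074
Value (long) = (F − K)·e^(−rT) = (97.5074 − 106.71) × 0.952276 = -8.7634
Value = -$8.76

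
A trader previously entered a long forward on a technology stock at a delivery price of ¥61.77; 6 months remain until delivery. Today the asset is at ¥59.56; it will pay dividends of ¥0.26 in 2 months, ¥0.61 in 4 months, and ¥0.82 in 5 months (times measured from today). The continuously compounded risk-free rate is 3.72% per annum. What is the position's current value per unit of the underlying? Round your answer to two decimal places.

-¥2.74

PV(remaining dividends) I = 0.26·e^(−0.0372·2/12) + 0.61·e^(−0.0372·4/12) + 0.82·e^(−0.0372·5/12) = 1.6683
Current forward F = (S − I)·e^(rT) = (59.56 − 1.6683)·e^(0.0372·6/12) = 57.8917 × 1.018774 = 58.9786
Value (long) = (F − K)·e^(−rT) = (58.9786 − 61.77) × 0.981572 = -2.7400
Value = -¥2.74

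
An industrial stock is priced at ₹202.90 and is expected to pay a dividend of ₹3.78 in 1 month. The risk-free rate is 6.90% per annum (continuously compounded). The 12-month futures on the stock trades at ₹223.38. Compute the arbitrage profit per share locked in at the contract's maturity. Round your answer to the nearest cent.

₹10.01 per share

PV(dividends) I = 3.78·e^(−0.0690·1/12) = 3.7583
Fair futures F* = (S − I)·e^(rT) = (202.90 − 3.7583)·e^0.069000 = 199.1417 × 1.071436 = 213.3676
Market ₹223.38 > fair 213.3676: forward overpriced → cash-and-carry (borrow at r, buy the stock and collect the dividends, short the forward).
Profit at T = |F_mkt − F*| = |223.38 − 213.3676| = ₹10.01 per share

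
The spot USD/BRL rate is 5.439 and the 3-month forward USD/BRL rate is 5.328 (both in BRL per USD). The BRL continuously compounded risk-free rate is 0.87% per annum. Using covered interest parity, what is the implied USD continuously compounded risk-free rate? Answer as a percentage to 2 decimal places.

9.12%

F = S·e^((r_BRL − r_USD)T) ⇒ r_USD = r_BRL − ln(F/S)/T
ln(5.328/5.439) = -0.020619; /(3/12) = -0.082476
r_USD = 0.0087 + 0.082476 = 0.091176
r_USD = 9.12%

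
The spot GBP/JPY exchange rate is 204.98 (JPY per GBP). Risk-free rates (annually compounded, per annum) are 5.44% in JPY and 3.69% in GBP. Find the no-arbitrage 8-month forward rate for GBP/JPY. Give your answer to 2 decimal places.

207.28

By covered interest parity, F = S · (1+r_JPY)^T / (1+r_GBP)^T
= 204.98 × 1.035946 / 1.024451 = 204.98 × 1.011221
F = 207.28 JPY per GBP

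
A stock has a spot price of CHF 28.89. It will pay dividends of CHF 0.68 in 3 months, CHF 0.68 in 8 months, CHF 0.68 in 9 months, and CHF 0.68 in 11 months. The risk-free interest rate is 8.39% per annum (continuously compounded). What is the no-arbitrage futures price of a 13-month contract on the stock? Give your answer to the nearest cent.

CHF 28.82

PV(dividends) I = 0.68·e^(−0.0839·3/12) + 0.68·e^(−0.0839·8/12) + 0.68·e^(−0.0839·9/12) + 0.68·e^(−0.0839·11/12)
I = 0.6659 + 0.6430 + 0.6385 + 0.6297 = 2.5771
F = (S − I)·e^(rT) = (28.89 − 2.5771) · e^(0.0839·13/12)
= 26.3129 · e^0.090892 = 26.3129 × 1.095151 = CHF 28.82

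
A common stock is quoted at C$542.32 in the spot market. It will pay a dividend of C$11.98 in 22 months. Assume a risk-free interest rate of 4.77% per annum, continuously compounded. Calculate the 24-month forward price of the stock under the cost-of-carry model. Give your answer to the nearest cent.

C$584.53

PV(dividends) I = 11.98·e^(−0.0477·22/12)
I = 10.9769
F = (S − I)·e^(rT) = (542.32 − 10.9769) · e^(0.0477·24/12)
= 531.3431 · e^0.095400 = 531.3431 × 1.100099 = C$584.53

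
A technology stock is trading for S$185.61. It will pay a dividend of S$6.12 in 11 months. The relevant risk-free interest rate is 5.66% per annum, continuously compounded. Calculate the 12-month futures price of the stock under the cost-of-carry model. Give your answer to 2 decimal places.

PV(dividends) I = 6.12·e^(−0.0566·11/12)
I = 5.8106
F = (S − I)·e^(rT) = (185.61 − 5.8106) · e^(0.0566·12/12)
= 179.7994 · e^0.056600 = 179.7994 × 1.058232 = S$190.27

S$190.27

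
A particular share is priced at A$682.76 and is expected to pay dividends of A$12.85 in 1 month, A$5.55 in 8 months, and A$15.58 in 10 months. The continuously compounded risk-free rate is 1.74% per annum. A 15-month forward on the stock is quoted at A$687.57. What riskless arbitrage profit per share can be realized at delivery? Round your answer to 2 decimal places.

PV(dividends) I = 12.85·e^(−0.0174·1/12) + 5.55·e^(−0.0174·8/12) + 15.58·e^(−0.0174·10/12) = 33.6731
Fair forward F* = (S − I)·e^(rT) = (682.76 − 33.6731)·e^0.021750 = 649.0869 × 1.021988 = 663.3590
Market A$687.57 > fair 663.3590: forward overpriced → cash-and-carry (borrow at r, buy the stock and collect the dividends, short the forward).
Profit at T = |F_mkt − F*| = |687.57 − 663.3590| = A$24.21 per share

A$24.21 per share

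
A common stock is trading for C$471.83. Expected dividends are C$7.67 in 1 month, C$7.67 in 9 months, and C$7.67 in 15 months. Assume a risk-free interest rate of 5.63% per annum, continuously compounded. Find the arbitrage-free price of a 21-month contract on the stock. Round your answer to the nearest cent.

C$496.26

PV(dividends) I = 7.67·e^(−0.0563·1/12) + 7.67·e^(−0.0563·9/12) + 7.67·e^(−0.0563·15/12)
I = 7.6341 + 7.3529 + 7.1488 = 22.1358
F = (S − I)·e^(rT) = (471.83 − 22.1358) · e^(0.0563·21/12)
= 449.6942 · e^0.098525 = 449.6942 × 1.103542 = C$496.26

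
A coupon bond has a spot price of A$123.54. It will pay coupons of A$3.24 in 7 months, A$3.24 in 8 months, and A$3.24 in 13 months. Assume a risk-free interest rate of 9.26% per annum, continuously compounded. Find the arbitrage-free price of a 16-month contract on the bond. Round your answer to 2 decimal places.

PV(coupons) I = 3.24·e^(−0.0926·7/12) + 3.24·e^(−0.0926·8/12) + 3.24·e^(−0.0926·13/12)
I = 3.0696 + 3.0460 + 2.9307 = 9.0463
F = (S − I)·e^(rT) = (123.54 − 9.0463) · e^(0.0926·16/12)
= 114.4937 · e^0.123467 = 114.4937 × 1.131413 = A$129.54

A$129.54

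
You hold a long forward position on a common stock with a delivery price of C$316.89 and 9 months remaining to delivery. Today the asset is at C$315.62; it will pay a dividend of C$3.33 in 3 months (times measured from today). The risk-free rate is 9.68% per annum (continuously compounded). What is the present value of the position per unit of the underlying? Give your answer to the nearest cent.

C$17.67

PV(remaining dividends) I = 3.33·e^(−0.0968·3/12) = 3.2504
Current forward F = (S − I)·e^(rT) = (315.62 − 3.2504)·e^(0.0968·9/12) = 312.3696 × 1.075300 = 335.8910
Value (long) = (F − K)·e^(−rT) = (335.8910 − 316.89) × 0.929973 = 17.6704
Value = C$17.67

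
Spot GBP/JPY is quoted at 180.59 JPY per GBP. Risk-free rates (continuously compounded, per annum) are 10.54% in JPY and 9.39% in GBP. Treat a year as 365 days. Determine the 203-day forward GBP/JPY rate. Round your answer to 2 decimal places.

F = S·e^((r_JPY − r_GBP)T) = 180.59 · e^((0.1054 − 0.0939) × 203/365)
= 180.59 · e^0.006396 = 180.59 × 1.006416
F = 181.75 JPY per GBP

181.75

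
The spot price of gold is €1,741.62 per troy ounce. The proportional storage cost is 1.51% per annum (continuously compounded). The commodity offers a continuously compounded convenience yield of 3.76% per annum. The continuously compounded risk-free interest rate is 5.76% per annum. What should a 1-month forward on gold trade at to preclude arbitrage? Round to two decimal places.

€1,746.72 per troy ounce

Net carry = r + u − y = 0.0576 + 0.0151 − 0.0376 = 0.0351
F = S·e^((r+u−y)T) = 1741.62 · e^(0.0351 × 1/12) = 1741.62 · e^0.00292500
= 1741.62 × 1.00292928 = €1,746.72 per troy ounce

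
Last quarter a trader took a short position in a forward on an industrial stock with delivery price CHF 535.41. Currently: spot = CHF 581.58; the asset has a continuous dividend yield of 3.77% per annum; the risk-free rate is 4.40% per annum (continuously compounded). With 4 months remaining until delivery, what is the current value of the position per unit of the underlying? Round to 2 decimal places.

-CHF 46.70

Current fair forward for the remaining 4 months: F = S·e^((r − q)·T), (r − q) = 0.0440 − 0.0377 = 0.0063
F = 581.58 · e^(0.0063 × 4/12) = 581.58 × 1.002102 = 582.8025
Value of long forward = (F − K)·e^(−rT) = (582.8025 − 535.41) · e^(−0.0440·4/12)
= 47.3925 × 0.985440 = 46.70
Short position value = −(long value) = -CHF 46.70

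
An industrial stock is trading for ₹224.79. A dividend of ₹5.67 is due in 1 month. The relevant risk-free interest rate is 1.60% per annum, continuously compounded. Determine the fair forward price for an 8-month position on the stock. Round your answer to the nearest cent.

₹221.48

PV(dividends) I = 5.67·e^(−0.0160·1/12)
I = 5.6624
F = (S − I)·e^(rT) = (224.79 − 5.6624) · e^(0.0160·8/12)
= 219.1276 · e^0.010667 = 219.1276 × 1.010724 = ₹221.48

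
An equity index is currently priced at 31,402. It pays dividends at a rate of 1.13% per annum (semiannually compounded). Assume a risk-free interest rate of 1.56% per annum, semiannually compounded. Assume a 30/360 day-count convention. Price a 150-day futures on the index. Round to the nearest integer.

31,458

F = S · (1+r/2)^(2T) / (1+q/2)^(2T)
= 31402 × 1.006496 / 1.004706 = 31402 × 1.001782
F = 31,458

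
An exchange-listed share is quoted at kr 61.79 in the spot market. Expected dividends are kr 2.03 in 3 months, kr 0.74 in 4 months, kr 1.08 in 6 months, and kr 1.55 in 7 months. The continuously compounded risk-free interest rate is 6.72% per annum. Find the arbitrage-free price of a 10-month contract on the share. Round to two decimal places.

kr 59.79

PV(dividends) I = 2.03·e^(−0.0672·3/12) + 0.74·e^(−0.0672·4/12) + 1.08·e^(−0.0672·6/12) + 1.55·e^(−0.0672·7/12)
I = 1.9962 + 0.7236 + 1.0443 + 1.4904 = 5.2545
F = (S − I)·e^(rT) = (61.79 − 5.2545) · e^(0.0672·10/12)
= 56.5355 · e^0.056000 = 56.5355 × 1.057598 = kr 59.79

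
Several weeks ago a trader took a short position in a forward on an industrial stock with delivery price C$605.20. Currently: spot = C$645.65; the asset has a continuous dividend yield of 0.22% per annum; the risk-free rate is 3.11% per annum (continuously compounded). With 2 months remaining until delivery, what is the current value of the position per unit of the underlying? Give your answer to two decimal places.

Current fair forward for the remaining 2 months: F = S·e^((r − q)·T), (r − q) = 0.0311 − 0.0022 = 0.0289
F = 645.65 · e^(0.0289 × 2/12) = 645.65 × 1.004828 = 648.7672
Value of long forward = (F − K)·e^(−rT) = (648.7672 − 605.20) · e^(−0.0311·2/12)
= 43.5672 × 0.994830 = 43.34
Short position value = −(long value) = -C$43.34

-C$43.34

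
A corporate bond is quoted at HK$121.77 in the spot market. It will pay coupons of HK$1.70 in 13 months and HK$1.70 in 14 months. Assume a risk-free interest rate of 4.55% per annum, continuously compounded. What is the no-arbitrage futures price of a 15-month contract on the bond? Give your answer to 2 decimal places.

HK$125.48

PV(coupons) I = 1.70·e^(−0.0455·13/12) + 1.70·e^(−0.0455·14/12)
I = 1.6182 + 1.6121 = 3.2303
F = (S − I)·e^(rT) = (121.77 − 3.2303) · e^(0.0455·15/12)
= 118.5397 · e^0.056875 = 118.5397 × 1.058523 = HK$125.48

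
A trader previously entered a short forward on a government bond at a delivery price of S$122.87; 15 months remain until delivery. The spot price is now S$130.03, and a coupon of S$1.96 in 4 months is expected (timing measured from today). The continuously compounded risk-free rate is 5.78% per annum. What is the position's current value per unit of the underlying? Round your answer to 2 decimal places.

-S$13.80

PV(remaining coupons) I = 1.96·e^(−0.0578·4/12) = 1.9226
Current forward F = (S − I)·e^(rT) = (130.03 − 1.9226)·e^(0.0578·15/12) = 128.1074 × 1.074924 = 137.7057
Value (long) = (F − K)·e^(−rT) = (137.7057 − 122.87) × 0.930298 = 13.8016
Short position value = −(long value) = -S$13.80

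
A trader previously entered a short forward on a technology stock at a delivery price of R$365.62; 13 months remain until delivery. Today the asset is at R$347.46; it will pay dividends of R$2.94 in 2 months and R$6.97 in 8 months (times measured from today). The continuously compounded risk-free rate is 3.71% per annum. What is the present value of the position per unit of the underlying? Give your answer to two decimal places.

R$13.48

PV(remaining dividends) I = 2.94·e^(−0.0371·2/12) + 6.97·e^(−0.0371·8/12) = 9.7216
Current forward F = (S − I)·e^(rT) = (347.46 − 9.7216)·e^(0.0371·13/12) = 337.7384 × 1.041010 = 351.5891
Value (long) = (F − K)·e^(−rT) = (351.5891 − 365.62) × 0.960605 = -13.4782
Short position value = −(long value) = R$13.48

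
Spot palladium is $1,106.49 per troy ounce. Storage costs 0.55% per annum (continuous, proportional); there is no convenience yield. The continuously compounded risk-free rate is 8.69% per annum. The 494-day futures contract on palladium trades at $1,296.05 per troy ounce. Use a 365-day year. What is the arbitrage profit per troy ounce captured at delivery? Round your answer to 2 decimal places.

Fair futures: F* = S·e^(carry·T), with carry = (r + u) = 0.0869 + 0.0055 = 0.0924
F* = 1106.49 · e^(0.0924 × 494/365) = 1106.49 · e^0.12505644 = 1106.49 × 1.13321241 = $1253.8882
Market $1296.05 > fair $1253.8882: forward overpriced → cash-and-carry (buy spot, short the forward).
At maturity, profit = |F_mkt − F*| = |1296.05 − 1253.8882| = $42.16 per troy ounce

$42.16 per troy ounce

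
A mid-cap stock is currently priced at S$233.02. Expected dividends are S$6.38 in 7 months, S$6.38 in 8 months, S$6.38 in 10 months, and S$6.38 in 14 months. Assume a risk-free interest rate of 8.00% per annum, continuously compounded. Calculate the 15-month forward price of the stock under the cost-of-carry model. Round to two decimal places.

PV(dividends) I = 6.38·e^(−0.0800·7/12) + 6.38·e^(−0.0800·8/12) + 6.38·e^(−0.0800·10/12) + 6.38·e^(−0.0800·14/12)
I = 6.0891 + 6.0486 + 5.9685 + 5.8115 = 23.9177
F = (S − I)·e^(rT) = (233.02 − 23.9177) · e^(0.0800·15/12)
= 209.1023 · e^0.100000 = 209.1023 × 1.105171 = S$231.09

S$231.09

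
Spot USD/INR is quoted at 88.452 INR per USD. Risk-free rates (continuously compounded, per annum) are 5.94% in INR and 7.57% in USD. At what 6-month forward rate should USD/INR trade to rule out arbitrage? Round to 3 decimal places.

87.734

F = S·e^((r_INR − r_USD)T) = 88.452 · e^((0.0594 − 0.0757) × 6/12)
= 88.452 · e^-0.008150 = 88.452 × 0.991883
F = 87.734 INR per USD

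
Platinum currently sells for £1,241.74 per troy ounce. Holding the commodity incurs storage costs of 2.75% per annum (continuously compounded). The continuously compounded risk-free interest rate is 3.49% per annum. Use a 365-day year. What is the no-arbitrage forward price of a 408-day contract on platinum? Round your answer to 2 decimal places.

Net carry = r + u − y = 0.0349 + 0.0275 − 0.0000 = 0.0624
F = S·e^((r+u−y)T) = 1241.74 · e^(0.0624 × 408/365) = 1241.74 · e^0.06975123
= 1241.74 × 1.07224141 = £1,331.45 per troy ounce

£1,331.45 per troy ounce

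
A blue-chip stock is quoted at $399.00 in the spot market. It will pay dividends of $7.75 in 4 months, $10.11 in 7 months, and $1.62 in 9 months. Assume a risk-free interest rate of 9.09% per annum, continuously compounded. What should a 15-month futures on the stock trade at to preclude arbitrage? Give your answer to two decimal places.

PV(dividends) I = 7.75·e^(−0.0909·4/12) + 10.11·e^(−0.0909·7/12) + 1.62·e^(−0.0909·9/12)
I = 7.5187 + 9.5879 + 1.5132 = 18.6198
F = (S − I)·e^(rT) = (399.00 − 18.6198) · e^(0.0909·15/12)
= 380.3802 · e^0.113625 = 380.3802 × 1.120332 = $426.15

$426.15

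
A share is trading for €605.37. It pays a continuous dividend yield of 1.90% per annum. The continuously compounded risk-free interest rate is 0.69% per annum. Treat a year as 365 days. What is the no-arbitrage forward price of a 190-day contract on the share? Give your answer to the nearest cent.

F = S·e^((r − q)T) = 605.37 · e^((0.0069 − 0.0190) × 190/365)
= 605.37 · e^-0.006299 = 605.37 × 0.993721
F = €601.57

€601.57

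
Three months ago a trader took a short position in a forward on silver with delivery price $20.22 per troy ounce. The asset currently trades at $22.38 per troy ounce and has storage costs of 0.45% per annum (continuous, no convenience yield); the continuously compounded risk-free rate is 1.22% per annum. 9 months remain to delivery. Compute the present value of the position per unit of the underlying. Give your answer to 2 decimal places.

Current fair forward for the remaining 9 months: F = S·e^((r + u)·T), (r + u) = 0.0122 + 0.0045 = 0.0167
F = 22.38 · e^(0.0167 × 9/12) = 22.38 × 1.012604 = 22.6621
Value of long forward = (F − K)·e^(−rT) = (22.6621 − 20.22) · e^(−0.0122·9/12)
= 2.4421 × 0.990892 = 2.42
Short position value = −(long value) = -$2.42

-$2.42 per troy ounce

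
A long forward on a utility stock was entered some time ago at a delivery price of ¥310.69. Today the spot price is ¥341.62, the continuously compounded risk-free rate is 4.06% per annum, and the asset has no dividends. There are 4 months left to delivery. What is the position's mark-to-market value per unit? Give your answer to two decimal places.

¥35.11

Current fair forward for the remaining 4 months: F = S·e^(r·T), r = 0.0406
F = 341.62 · e^(0.0406 × 4/12) = 341.62 × 1.013625 = 346.2746
Value of long forward = (F − K)·e^(−rT) = (346.2746 − 310.69) · e^(−0.0406·4/12)
= 35.5846 × 0.986558 = 35.11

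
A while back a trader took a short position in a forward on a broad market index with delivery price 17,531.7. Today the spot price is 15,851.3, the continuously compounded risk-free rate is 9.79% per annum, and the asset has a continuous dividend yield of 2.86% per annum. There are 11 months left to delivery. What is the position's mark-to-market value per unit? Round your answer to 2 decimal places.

Current fair forward for the remaining 11 months: F = S·e^((r − q)·T), (r − q) = 0.0979 − 0.0286 = 0.0693
F = 15851.3 · e^(0.0693 × 11/12) = 15851.3 × 1.06558613 = 16890.9254
Value of long forward = (F − K)·e^(−rT) = (16890.9254 − 17531.7) · e^(−0.0979·11/12)
= -640.7746 × 0.91416731 = -585.78
Short position value = −(long value) = 585.78

585.78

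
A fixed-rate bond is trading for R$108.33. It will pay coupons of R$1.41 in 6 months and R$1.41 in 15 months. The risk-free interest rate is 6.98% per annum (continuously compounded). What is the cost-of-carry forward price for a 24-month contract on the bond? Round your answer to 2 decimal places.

R$121.51

PV(coupons) I = 1.41·e^(−0.0698·6/12) + 1.41·e^(−0.0698·15/12)
I = 1.3616 + 1.2922 = 2.6538
F = (S − I)·e^(rT) = (108.33 − 2.6538) · e^(0.0698·24/12)
= 105.6762 · e^0.139600 = 105.6762 × 1.149814 = R$121.51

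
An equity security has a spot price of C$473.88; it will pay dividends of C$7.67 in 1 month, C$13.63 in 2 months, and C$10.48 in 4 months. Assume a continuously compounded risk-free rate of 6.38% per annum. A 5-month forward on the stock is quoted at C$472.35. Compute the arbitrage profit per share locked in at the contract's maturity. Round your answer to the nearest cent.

C$17.92 per share

PV(dividends) I = 7.67·e^(−0.0638·1/12) + 13.63·e^(−0.0638·2/12) + 10.48·e^(−0.0638·4/12) = 31.3746
Fair forward F* = (S − I)·e^(rT) = (473.88 − 31.3746)·e^0.026583 = 442.5054 × 1.026939 = 454.4261
Market C$472.35 > fair 454.4261: forward overpriced → cash-and-carry (borrow at r, buy the stock and collect the dividends, short the forward).
Profit at T = |F_mkt − F*| = |472.35 − 454.4261| = C$17.92 per share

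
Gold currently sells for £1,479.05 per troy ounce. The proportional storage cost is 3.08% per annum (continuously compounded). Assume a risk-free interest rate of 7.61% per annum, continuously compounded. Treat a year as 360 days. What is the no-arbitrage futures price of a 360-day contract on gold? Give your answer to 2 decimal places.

£1,645.92 per troy ounce

Net carry = r + u − y = 0.0761 + 0.0308 − 0.0000 = 0.1069
F = S·e^((r+u−y)T) = 1479.05 · e^(0.1069 × 360/360) = 1479.05 · e^0.10690000
= 1479.05 × 1.11282297 = £1,645.92 per troy ounce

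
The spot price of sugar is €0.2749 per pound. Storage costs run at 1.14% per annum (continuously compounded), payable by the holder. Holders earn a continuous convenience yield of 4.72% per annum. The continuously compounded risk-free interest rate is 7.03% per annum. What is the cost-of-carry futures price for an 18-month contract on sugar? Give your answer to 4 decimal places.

Net carry = r + u − y = 0.0703 + 0.0114 − 0.0472 = 0.0345
F = S·e^((r+u−y)T) = 0.2749 · e^(0.0345 × 18/12) = 0.2749 · e^0.051750
= 0.2749 × 1.053112 = €0.2895 per pound

€0.2895 per pound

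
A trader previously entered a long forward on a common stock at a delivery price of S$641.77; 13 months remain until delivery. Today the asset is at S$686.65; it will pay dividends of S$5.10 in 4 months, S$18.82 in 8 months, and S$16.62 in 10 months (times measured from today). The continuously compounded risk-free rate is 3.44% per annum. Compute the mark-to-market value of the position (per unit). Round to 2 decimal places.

PV(remaining dividends) I = 5.10·e^(−0.0344·4/12) + 18.82·e^(−0.0344·8/12) + 16.62·e^(−0.0344·10/12) = 39.5855
Current forward F = (S − I)·e^(rT) = (686.65 − 39.5855)·e^(0.0344·13/12) = 647.0645 × 1.037970 = 671.6335
Value (long) = (F − K)·e^(−rT) = (671.6335 − 641.77) × 0.963419 = 28.7711
Value = S$28.77

S$28.77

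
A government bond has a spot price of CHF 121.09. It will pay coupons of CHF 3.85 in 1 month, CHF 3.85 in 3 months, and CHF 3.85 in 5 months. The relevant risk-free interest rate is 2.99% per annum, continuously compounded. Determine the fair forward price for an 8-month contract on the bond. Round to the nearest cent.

CHF 111.83

PV(coupons) I = 3.85·e^(−0.0299·1/12) + 3.85·e^(−0.0299·3/12) + 3.85·e^(−0.0299·5/12)
I = 3.8404 + 3.8213 + 3.8023 = 11.4640
F = (S − I)·e^(rT) = (121.09 − 11.4640) · e^(0.0299·8/12)
= 109.6260 · e^0.019933 = 109.6260 × 1.020133 = CHF 111.83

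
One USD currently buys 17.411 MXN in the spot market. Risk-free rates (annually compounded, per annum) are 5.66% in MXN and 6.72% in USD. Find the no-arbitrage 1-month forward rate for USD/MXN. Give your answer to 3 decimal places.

17.397

By covered interest parity, F = S · (1+r_MXN)^T / (1+r_USD)^T
= 17.411 × 1.004599 / 1.005435 = 17.411 × 0.999169
F = 17.397 MXN per USD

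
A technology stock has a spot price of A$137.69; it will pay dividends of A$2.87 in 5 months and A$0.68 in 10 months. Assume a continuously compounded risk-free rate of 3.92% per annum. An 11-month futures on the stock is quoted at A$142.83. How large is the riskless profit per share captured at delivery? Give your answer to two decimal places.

A$3.71 per share

PV(dividends) I = 2.87·e^(−0.0392·5/12) + 0.68·e^(−0.0392·10/12) = 3.4816
Fair futures F* = (S − I)·e^(rT) = (137.69 − 3.4816)·e^0.035933 = 134.2084 × 1.036586 = 139.1185
Market A$142.83 > fair 139.1185: forward overpriced → cash-and-carry (borrow at r, buy the stock and collect the dividends, short the forward).
Profit at T = |F_mkt − F*| = |142.83 − 139.1185| = A$3.71 per share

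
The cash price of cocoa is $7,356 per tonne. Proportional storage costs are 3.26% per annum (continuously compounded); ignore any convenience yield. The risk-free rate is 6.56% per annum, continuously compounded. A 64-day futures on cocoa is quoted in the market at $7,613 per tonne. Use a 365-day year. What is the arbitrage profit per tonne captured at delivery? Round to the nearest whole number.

$129 per tonne

Fair futures: F* = S·e^(carry·T), with carry = (r + u) = 0.0656 + 0.0326 = 0.0982
F* = 7356 · e^(0.0982 × 64/365) = 7356 · e^0.017219 = 7356 × 1.017368 = $7483.7590
Market $7613 > fair $7483.7590: forward overpriced → cash-and-carry (buy spot, short the forward).
At maturity, profit = |F_mkt − F*| = |7613 − 7483.7590| = $129 per tonne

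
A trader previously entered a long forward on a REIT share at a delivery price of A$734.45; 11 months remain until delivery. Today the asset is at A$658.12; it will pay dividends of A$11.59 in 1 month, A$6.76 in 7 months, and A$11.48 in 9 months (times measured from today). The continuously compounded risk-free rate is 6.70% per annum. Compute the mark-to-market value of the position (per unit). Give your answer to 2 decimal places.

PV(remaining dividends) I = 11.59·e^(−0.0670·1/12) + 6.76·e^(−0.0670·7/12) + 11.48·e^(−0.0670·9/12) = 28.9437
Current forward F = (S − I)·e^(rT) = (658.12 − 28.9437)·e^(0.0670·11/12) = 629.1763 × 1.063342 = 669.0296
Value (long) = (F − K)·e^(−rT) = (669.0296 − 734.45) × 0.940431 = -61.5234
Value = -A$61.52

-A$61.52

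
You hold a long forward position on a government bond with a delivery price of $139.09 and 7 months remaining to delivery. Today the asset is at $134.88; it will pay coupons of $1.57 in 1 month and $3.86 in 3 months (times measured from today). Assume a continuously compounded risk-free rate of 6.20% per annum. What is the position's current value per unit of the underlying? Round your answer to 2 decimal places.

PV(remaining coupons) I = 1.57·e^(−0.0620·1/12) + 3.86·e^(−0.0620·3/12) = 5.3625
Current forward F = (S − I)·e^(rT) = (134.88 − 5.3625)·e^(0.0620·7/12) = 129.5175 × 1.036829 = 134.2875
Value (long) = (F − K)·e^(−rT) = (134.2875 − 139.09) × 0.964480 = -4.6319
Value = -$4.63

-$4.63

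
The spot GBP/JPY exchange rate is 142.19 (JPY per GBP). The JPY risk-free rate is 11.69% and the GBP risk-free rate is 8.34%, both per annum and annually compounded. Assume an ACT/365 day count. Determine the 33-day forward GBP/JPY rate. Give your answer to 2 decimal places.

142.58

By covered interest parity, F = S · (1+r_JPY)^T / (1+r_GBP)^T
= 142.19 × 1.010046 / 1.007269 = 142.19 × 1.002757
F = 142.58 JPY per GBP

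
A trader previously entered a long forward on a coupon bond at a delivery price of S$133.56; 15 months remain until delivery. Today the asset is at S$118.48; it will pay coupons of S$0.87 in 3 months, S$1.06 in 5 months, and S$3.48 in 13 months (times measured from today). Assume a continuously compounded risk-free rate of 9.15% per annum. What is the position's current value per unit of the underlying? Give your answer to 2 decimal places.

PV(remaining coupons) I = 0.87·e^(−0.0915·3/12) + 1.06·e^(−0.0915·5/12) + 3.48·e^(−0.0915·13/12) = 5.0223
Current forward F = (S − I)·e^(rT) = (118.48 − 5.0223)·e^(0.0915·15/12) = 113.4577 × 1.121172 = 127.2056
Value (long) = (F − K)·e^(−rT) = (127.2056 − 133.56) × 0.891923 = -5.6676
Value = -S$5.67

-S$5.67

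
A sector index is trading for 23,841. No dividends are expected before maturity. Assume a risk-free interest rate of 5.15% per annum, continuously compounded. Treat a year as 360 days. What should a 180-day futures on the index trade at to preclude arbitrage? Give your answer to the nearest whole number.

24,463

F = S·e^(rT) = 23841 · e^(0.0515 × 180/360)
= 23841 · e^0.025750 = 23841 × 1.026084
F = 24,463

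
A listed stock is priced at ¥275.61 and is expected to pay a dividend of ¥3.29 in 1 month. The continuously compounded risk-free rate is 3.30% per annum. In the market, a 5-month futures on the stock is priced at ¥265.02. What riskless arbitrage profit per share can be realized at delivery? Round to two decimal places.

¥11.08 per share

PV(dividends) I = 3.29·e^(−0.0330·1/12) = 3.2810
Fair futures F* = (S − I)·e^(rT) = (275.61 − 3.2810)·e^0.013750 = 272.3290 × 1.013845 = 276.0994
Market ¥265.02 < fair 276.0994: forward underpriced → reverse cash-and-carry (short the stock, invest proceeds at r, pay the dividends, go long the forward).
Profit at T = |F_mkt − F*| = |265.02 − 276.0994| = ¥11.08 per share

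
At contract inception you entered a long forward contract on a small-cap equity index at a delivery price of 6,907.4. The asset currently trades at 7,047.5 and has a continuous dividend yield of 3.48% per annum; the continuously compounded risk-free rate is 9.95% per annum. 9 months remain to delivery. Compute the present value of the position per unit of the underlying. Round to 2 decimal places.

455.24

Current fair forward for the remaining 9 months: F = S·e^((r − q)·T), (r − q) = 0.0995 − 0.0348 = 0.0647
F = 7047.5 · e^(0.0647 × 9/12) = 7047.5 × 1.04972161 = 7397.9130
Value of long forward = (F − K)·e^(−rT) = (7397.9130 − 6907.4) · e^(−0.0995·9/12)
= 490.5130 × 0.92809146 = 455.24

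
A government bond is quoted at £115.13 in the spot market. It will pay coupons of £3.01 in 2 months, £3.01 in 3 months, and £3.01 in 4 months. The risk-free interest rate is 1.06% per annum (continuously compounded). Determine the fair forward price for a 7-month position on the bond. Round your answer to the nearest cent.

PV(coupons) I = 3.01·e^(−0.0106·2/12) + 3.01·e^(−0.0106·3/12) + 3.01·e^(−0.0106·4/12)
I = 3.0047 + 3.0020 + 2.9994 = 9.0061
F = (S − I)·e^(rT) = (115.13 − 9.0061) · e^(0.0106·7/12)
= 106.1239 · e^0.006183 = 106.1239 × 1.006202 = £106.78

£106.78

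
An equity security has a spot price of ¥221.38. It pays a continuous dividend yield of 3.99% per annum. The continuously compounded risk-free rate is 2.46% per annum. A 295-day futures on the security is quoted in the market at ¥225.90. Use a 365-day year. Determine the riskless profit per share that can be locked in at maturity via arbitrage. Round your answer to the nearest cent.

¥7.24 per share

Fair futures: F* = S·e^(carry·T), with carry = (r − q) = 0.0246 − 0.0399 = -0.0153
F* = 221.38 · e^(-0.0153 × 295/365) = 221.38 · e^-0.012366 = 221.38 × 0.987710 = ¥218.6592
Market ¥225.90 > fair ¥218.6592: forward overpriced → cash-and-carry (buy spot, short the forward).
At maturity, profit = |F_mkt − F*| = |225.90 − 218.6592| = ¥7.24 per share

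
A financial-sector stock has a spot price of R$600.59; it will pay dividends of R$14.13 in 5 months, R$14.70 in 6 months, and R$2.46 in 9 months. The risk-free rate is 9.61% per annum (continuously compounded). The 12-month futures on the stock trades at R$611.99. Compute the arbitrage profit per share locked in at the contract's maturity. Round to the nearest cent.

PV(dividends) I = 14.13·e^(−0.0961·5/12) + 14.70·e^(−0.0961·6/12) + 2.46·e^(−0.0961·9/12) = 29.8747
Fair futures F* = (S − I)·e^(rT) = (600.59 − 29.8747)·e^0.096100 = 570.7153 × 1.100869 = 628.2828
Market R$611.99 < fair 628.2828: forward underpriced → reverse cash-and-carry (short the stock, invest proceeds at r, pay the dividends, go long the forward).
Profit at T = |F_mkt − F*| = |611.99 − 628.2828| = R$16.29 per share

R$16.29 per share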